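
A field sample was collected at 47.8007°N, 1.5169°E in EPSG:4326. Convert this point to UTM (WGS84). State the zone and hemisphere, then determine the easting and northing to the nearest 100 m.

Zone 31N: E 388900 m, N 5295200 m

Longitude 1.5169° lies in the 6° band [0°, 6°), giving zone 31; latitude is north of the equator, so 31N.
Zone 31 central meridian λ₀ = 6×31 − 183 = 3°; Δλ = -1.4831°.
Transverse Mercator on WGS84 with k₀ = 0.9996 gives E = 388943.169 m, N = 5295214.166 m.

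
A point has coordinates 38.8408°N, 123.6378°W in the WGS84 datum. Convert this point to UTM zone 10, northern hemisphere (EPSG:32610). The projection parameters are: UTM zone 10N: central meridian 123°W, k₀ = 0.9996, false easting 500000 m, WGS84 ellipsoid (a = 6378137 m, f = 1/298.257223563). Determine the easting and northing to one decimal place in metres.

E 444648.0 m, N 4299303.4 m

Zone 10 central meridian λ₀ = 6×10 − 183 = -123°; Δλ = -0.6378°.
Transverse Mercator on WGS84 with k₀ = 0.9996 gives E = 444647.985 m, N = 4299303.44998 m.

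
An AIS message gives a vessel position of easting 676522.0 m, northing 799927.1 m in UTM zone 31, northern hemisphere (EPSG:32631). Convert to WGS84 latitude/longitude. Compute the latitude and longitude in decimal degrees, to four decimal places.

lat 7.2340°, lon 4.5988°

Zone 31N: λ₀ = 3°, k₀ = 0.9996, false easting 500000 m.
Meridian distance M = (N − FN)/k₀ = 800247.2 m.
Inverse transverse Mercator on WGS84 gives φ = 7.23400024°, λ = 4.59879997°.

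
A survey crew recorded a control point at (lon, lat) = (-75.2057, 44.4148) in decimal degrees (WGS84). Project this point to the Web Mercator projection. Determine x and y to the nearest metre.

Web Mercator is spherical with R = a = 6378137 m.
x = R·λ = 6378137 × -1.312587081 = -8371860.229 m.
y = R·ln tan(π/4 + φ/2) = 6378137 × 0.867002299 = 5529859.443 m.

x -8371860 m, y 5529859 m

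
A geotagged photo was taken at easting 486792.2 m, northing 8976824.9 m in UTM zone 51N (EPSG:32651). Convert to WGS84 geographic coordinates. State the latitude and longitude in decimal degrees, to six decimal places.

Zone 51N: λ₀ = 123°, k₀ = 0.9996, false easting 500000 m.
Meridian distance M = (N − FN)/k₀ = 8980417.1 m.
Inverse transverse Mercator on WGS84 gives φ = 80.85249994°, λ = 122.25579974°.

lat 80.852500°, lon 122.255800°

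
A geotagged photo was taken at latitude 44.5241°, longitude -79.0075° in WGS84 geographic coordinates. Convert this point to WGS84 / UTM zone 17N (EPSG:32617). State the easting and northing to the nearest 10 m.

E 658330 m, N 4932020 m

Zone 17 central meridian λ₀ = 6×17 − 183 = -81°; Δλ = +1.9925°.
Transverse Mercator on WGS84 with k₀ = 0.9996 gives E = 658334.583 m, N = 4932017.046 m.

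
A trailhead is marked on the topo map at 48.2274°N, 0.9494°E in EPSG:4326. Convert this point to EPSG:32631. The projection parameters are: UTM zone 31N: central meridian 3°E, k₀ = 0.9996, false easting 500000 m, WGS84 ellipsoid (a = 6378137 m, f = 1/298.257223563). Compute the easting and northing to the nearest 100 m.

E 347700 m, N 5343600 m

Zone 31 central meridian λ₀ = 6×31 − 183 = 3°; Δλ = -2.0506°.
Transverse Mercator on WGS84 with k₀ = 0.9996 gives E = 347711.518 m, N = 5343608.130 m.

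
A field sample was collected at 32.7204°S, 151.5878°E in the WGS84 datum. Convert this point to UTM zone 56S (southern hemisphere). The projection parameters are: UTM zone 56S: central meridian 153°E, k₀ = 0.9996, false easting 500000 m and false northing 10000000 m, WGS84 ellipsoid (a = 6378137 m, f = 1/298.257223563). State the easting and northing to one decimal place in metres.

Zone 56 central meridian λ₀ = 6×56 − 183 = 153°; Δλ = -1.4122°.
Transverse Mercator on WGS84 with k₀ = 0.9996 gives E = 367658.023 m, N = 6378827.141 m.

E 367658.0 m, N 6378827.1 m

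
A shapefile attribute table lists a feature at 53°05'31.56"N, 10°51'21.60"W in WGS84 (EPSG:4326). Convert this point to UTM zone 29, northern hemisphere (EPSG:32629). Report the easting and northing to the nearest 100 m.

Zone 29 central meridian λ₀ = 6×29 − 183 = -9°; Δλ = -1.8560°.
Transverse Mercator on WGS84 with k₀ = 0.9996 gives E = 375714.408 m, N = 5884125.824 m.

E 375700 m, N 5884100 m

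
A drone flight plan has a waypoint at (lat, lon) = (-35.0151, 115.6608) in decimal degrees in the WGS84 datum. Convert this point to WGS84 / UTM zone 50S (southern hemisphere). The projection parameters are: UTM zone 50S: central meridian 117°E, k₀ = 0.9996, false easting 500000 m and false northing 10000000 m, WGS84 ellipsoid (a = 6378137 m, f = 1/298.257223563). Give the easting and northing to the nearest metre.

Zone 50 central meridian λ₀ = 6×50 − 183 = 117°; Δλ = -1.3392°.
Transverse Mercator on WGS84 with k₀ = 0.9996 gives E = 377814.406 m, N = 6124462.966 m.

E 377814 m, N 6124463 m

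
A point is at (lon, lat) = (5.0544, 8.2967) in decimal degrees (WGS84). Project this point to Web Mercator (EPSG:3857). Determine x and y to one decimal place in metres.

Web Mercator is spherical with R = a = 6378137 m.
x = R·λ = 6378137 × 0.088215922 = 562653.234 m.
y = R·ln tan(π/4 + φ/2) = 6378137 × 0.145313455 = 926829.126 m.

x 562653.2 m, y 926829.1 m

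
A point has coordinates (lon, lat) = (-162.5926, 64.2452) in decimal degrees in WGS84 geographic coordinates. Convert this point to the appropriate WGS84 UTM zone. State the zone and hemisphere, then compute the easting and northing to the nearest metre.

Longitude -162.5926° lies in the 6° band [-168°, -162°), giving zone 3; latitude is north of the equator, so 3N.
Zone 3 central meridian λ₀ = 6×3 − 183 = -165°; Δλ = +2.4074°.
Transverse Mercator on WGS84 with k₀ = 0.9996 gives E = 616696.836 m, N = 7126546.474 m.

Zone 3N: E 616697 m, N 7126546 m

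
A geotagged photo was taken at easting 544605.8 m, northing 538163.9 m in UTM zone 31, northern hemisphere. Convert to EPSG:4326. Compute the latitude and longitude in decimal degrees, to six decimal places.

lat 4.868700°, lon 3.402300°

Zone 31N: λ₀ = 3°, k₀ = 0.9996, false easting 500000 m.
Meridian distance M = (N − FN)/k₀ = 538379.3 m.
Inverse transverse Mercator on WGS84 gives φ = 4.86869987°, λ = 3.40229970°.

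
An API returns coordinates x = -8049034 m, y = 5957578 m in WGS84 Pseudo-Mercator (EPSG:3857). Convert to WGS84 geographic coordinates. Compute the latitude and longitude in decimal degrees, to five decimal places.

R = 6378137 m. λ = x/R = -72.30570265°.
φ = 2·arctan(exp(y/R)) − 90° = 2·arctan(2.54483) − 90° = 47.09490032°.

lat 47.09490°, lon -72.30570°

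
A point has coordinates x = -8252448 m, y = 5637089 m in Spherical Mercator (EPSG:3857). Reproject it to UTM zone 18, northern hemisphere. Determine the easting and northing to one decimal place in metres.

Web Mercator inverse (R = 6378137 m) → φ = 45.09880027°, λ = -74.13300170°.
UTM 18N forward: E = 568215.185 m, N = 4994291.544 m.

E 568215.2 m, N 4994291.5 m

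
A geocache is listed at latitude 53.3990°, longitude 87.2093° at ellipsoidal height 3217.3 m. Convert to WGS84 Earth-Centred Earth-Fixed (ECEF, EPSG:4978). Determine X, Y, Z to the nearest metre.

WGS84: a = 6378137 m, e² = 0.006694380; N(φ) = a/√(1−e²sin²φ) = 6391940.992 m.
X = (N+h)·cosφ·cosλ = 185648.047 m; Y = (N+h)·cosφ·sinλ = 3808519.995 m; Z = (N(1−e²)+h)·sinφ = 5099726.104 m.

X 185648 m, Y 3808520 m, Z 5099726 m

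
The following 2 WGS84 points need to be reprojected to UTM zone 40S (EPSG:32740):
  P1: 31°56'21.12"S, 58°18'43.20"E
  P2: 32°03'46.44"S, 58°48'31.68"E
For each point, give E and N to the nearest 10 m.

P1: E 624010 m, N 6465550 m; P2: E 670750 m, N 6451160 m

UTM zone 40S: λ₀ = 57°, k₀ = 0.9996.
P1 (-31.9392°, 58.3120°) → (624011.928, 6465552.283) m.
P2 (-32.0629°, 58.8088°) → (670746.561, 6451161.246) m.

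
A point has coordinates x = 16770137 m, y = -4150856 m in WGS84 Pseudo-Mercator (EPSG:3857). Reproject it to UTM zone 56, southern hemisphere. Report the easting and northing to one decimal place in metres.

E 285169.3 m, N 6135068.9 m

Web Mercator inverse (R = 6378137 m) → φ = -34.90409748°, λ = 150.64870384°.
UTM 56S forward: E = 285169.314 m, N = 6135068.906 m.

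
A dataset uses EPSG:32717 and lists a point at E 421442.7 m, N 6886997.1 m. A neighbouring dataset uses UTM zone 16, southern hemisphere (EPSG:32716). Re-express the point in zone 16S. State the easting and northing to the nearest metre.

UTM 17S → geographic: φ = -28.14029956°, λ = -81.79999966°.
UTM 16S (λ₀ = -87°) forward: E = 1011005.394 m, N = 6876299.798 m.

E 1011005 m, N 6876300 m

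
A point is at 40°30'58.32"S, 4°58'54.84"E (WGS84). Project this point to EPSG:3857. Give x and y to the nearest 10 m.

Web Mercator is spherical with R = a = 6378137 m.
x = R·λ = 6378137 × 0.086950558 = 554582.571 m.
y = R·ln tan(π/4 + φ/2) = 6378137 × -0.774715416 = -4941241.058 m.

x 554580 m, y -4941240 m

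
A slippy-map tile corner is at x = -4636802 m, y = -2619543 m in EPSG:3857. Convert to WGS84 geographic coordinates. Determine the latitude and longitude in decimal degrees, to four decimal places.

R = 6378137 m. λ = x/R = -41.65310106°.
φ = 2·arctan(exp(y/R)) − 90° = 2·arctan(0.66318) − 90° = -22.89679913°.

lat -22.8968°, lon -41.6531°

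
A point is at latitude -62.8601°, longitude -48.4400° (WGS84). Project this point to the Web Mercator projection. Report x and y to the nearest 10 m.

Web Mercator is spherical with R = a = 6378137 m.
x = R·λ = 6378137 × -0.845437490 = -5392316.134 m.
y = R·ln tan(π/4 + φ/2) = 6378137 × -1.421422746 = -9066029.011 m.

x -5392320 m, y -9066030 m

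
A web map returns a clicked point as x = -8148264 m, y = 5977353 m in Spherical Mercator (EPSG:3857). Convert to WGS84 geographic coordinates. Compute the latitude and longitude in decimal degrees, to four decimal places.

R = 6378137 m. λ = x/R = -73.19710090°.
φ = 2·arctan(exp(y/R)) − 90° = 2·arctan(2.55273) − 90° = 47.21569910°.

lat 47.2157°, lon -73.1971°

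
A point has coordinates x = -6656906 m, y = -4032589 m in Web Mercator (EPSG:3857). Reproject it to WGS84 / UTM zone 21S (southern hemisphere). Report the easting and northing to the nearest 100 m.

Web Mercator inverse (R = 6378137 m) → φ = -34.02819832°, λ = -59.80000405°.
UTM 21S forward: E = 241472.411 m, N = 6231180.740 m.

E 241500 m, N 6231200 m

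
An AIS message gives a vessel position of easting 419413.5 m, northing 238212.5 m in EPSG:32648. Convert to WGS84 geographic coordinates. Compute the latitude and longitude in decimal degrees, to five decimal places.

Zone 48N: λ₀ = 105°, k₀ = 0.9996, false easting 500000 m.
Meridian distance M = (N − FN)/k₀ = 238307.8 m.
Inverse transverse Mercator on WGS84 gives φ = 2.15499962°, λ = 104.27529974°.

lat 2.15500°, lon 104.27530°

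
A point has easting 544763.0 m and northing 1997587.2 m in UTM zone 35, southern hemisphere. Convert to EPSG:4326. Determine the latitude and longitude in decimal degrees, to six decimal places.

lat -72.116500°, lon 28.306100°

Zone 35S: λ₀ = 27°, k₀ = 0.9996, false easting 500000 m, false northing 10000000 m.
Meridian distance M = (N − FN)/k₀ = -8005615.0 m.
Inverse transverse Mercator on WGS84 gives φ = -72.11650040°, λ = 28.30610022°.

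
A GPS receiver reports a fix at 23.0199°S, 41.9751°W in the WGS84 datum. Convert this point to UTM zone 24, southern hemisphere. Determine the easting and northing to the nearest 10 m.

Zone 24 central meridian λ₀ = 6×24 − 183 = -39°; Δλ = -2.9751°.
Transverse Mercator on WGS84 with k₀ = 0.9996 gives E = 195056.143 m, N = 7451179.402 m.

E 195060 m, N 7451180 m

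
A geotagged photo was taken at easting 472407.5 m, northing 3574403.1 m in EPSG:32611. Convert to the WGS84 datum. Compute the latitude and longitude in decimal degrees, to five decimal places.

Zone 11N: λ₀ = -117°, k₀ = 0.9996, false easting 500000 m.
Meridian distance M = (N − FN)/k₀ = 3575833.4 m.
Inverse transverse Mercator on WGS84 gives φ = 32.30609992°, λ = -117.29309954°.

lat 32.30610°, lon -117.29310°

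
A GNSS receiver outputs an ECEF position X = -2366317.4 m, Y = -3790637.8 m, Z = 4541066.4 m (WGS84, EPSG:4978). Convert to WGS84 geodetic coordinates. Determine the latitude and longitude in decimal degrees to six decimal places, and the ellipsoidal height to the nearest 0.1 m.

lat 45.653100°, lon -121.974600°, h 3757.1 m

λ = atan2(Y, X) = -121.97459953°; p = √(X²+Y²) = 4468600.8 m.
Bowring's method on WGS84 (a = 6378137 m, b = 6356752.314 m) gives φ = 45.65309999°, h = 3757.060 m.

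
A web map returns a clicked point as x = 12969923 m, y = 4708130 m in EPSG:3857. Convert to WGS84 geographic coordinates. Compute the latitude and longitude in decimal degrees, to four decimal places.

lat 38.9054°, lon 116.5108°

R = 6378137 m. λ = x/R = 116.51080065°.
φ = 2·arctan(exp(y/R)) − 90° = 2·arctan(2.09210) − 90° = 38.90540015°.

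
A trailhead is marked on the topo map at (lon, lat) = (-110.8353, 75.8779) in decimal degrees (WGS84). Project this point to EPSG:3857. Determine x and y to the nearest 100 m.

x -12338100 m, y 13321100 m

Web Mercator is spherical with R = a = 6378137 m.
x = R·λ = 6378137 × -1.934440912 = -12338129.158 m.
y = R·ln tan(π/4 + φ/2) = 6378137 × 2.088552600 = 13321074.613 m.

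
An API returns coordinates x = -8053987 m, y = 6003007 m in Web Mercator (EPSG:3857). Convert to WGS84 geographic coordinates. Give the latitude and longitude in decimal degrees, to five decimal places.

lat 47.37200°, lon -72.35020°

R = 6378137 m. λ = x/R = -72.35019620°.
φ = 2·arctan(exp(y/R)) − 90° = 2·arctan(2.56302) − 90° = 47.37200159°.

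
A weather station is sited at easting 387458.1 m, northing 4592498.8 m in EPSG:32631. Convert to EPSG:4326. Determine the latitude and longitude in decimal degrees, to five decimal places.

Zone 31N: λ₀ = 3°, k₀ = 0.9996, false easting 500000 m.
Meridian distance M = (N − FN)/k₀ = 4594336.5 m.
Inverse transverse Mercator on WGS84 gives φ = 41.47619985°, λ = 1.65210050°.

lat 41.47620°, lon 1.65210°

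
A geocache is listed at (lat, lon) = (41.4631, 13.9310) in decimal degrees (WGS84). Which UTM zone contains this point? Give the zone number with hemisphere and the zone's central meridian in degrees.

Zone 33N, central meridian 15°

UTM zone = ⌊(λ + 180)/6⌋ + 1; 13.9310° ∈ [12°, 18°) → zone 33.
Hemisphere: N (φ ≥ 0).
Central meridian λ₀ = 6×33 − 183 = 15°.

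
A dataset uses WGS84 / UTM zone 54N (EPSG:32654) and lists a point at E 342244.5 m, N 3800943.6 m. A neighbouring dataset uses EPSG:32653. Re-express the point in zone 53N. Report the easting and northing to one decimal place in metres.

UTM 54N → geographic: φ = 34.33779989°, λ = 139.28500003°.
UTM 53N (λ₀ = 135°) forward: E = 894271.816 m, N = 3807937.102 m.

E 894271.8 m, N 3807937.1 m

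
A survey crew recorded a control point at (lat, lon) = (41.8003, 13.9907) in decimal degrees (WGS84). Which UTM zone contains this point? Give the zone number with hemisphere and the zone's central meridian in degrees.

UTM zone = ⌊(λ + 180)/6⌋ + 1; 13.9907° ∈ [12°, 18°) → zone 33.
Hemisphere: N (φ ≥ 0).
Central meridian λ₀ = 6×33 − 183 = 15°.

Zone 33N, central meridian 15°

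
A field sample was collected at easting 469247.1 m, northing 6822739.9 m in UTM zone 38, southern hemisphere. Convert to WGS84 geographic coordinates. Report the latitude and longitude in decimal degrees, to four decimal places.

lat -28.7223°, lon 44.6851°

Zone 38S: λ₀ = 45°, k₀ = 0.9996, false easting 500000 m, false northing 10000000 m.
Meridian distance M = (N − FN)/k₀ = -3178531.5 m.
Inverse transverse Mercator on WGS84 gives φ = -28.72230015°, λ = 44.68510042°.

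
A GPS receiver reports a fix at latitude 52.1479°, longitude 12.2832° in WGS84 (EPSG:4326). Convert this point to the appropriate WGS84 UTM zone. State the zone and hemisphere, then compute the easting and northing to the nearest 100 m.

Zone 33N: E 314100 m, N 5781000 m

Longitude 12.2832° lies in the 6° band [12°, 18°), giving zone 33; latitude is north of the equator, so 33N.
Zone 33 central meridian λ₀ = 6×33 − 183 = 15°; Δλ = -2.7168°.
Transverse Mercator on WGS84 with k₀ = 0.9996 gives E = 314122.638 m, N = 5780969.090 m.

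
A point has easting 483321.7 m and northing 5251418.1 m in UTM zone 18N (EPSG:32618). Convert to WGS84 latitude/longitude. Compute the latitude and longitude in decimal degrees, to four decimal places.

Zone 18N: λ₀ = -75°, k₀ = 0.9996, false easting 500000 m.
Meridian distance M = (N − FN)/k₀ = 5253519.5 m.
Inverse transverse Mercator on WGS84 gives φ = 47.41600034°, λ = -75.22109950°.

lat 47.4160°, lon -75.2211°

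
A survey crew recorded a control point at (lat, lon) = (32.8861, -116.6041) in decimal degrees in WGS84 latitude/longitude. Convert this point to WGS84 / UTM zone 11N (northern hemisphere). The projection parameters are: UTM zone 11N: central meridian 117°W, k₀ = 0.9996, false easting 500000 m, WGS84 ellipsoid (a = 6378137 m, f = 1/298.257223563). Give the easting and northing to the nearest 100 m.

E 537000 m, N 3638700 m

Zone 11 central meridian λ₀ = 6×11 − 183 = -117°; Δλ = +0.3959°.
Transverse Mercator on WGS84 with k₀ = 0.9996 gives E = 537030.897 m, N = 3638729.561 m.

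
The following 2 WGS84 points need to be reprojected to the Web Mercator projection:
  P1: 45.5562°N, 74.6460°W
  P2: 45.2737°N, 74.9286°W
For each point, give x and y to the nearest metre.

Web Mercator: x = R·λ, y = R·ln tan(π/4+φ/2), R = 6378137 m.
P1 (45.5562°, -74.6460°) → (-8309554.710, 5709512.962) m.
P2 (45.2737°, -74.9286°) → (-8341013.598, 5664713.359) m.

P1: x -8309555 m, y 5709513 m; P2: x -8341014 m, y 5664713 m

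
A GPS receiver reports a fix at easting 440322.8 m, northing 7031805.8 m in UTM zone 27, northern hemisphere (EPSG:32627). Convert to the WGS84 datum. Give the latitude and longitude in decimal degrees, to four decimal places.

Zone 27N: λ₀ = -21°, k₀ = 0.9996, false easting 500000 m.
Meridian distance M = (N − FN)/k₀ = 7034619.6 m.
Inverse transverse Mercator on WGS84 gives φ = 63.40980000°, λ = -22.19500098°.

lat 63.4098°, lon -22.1950°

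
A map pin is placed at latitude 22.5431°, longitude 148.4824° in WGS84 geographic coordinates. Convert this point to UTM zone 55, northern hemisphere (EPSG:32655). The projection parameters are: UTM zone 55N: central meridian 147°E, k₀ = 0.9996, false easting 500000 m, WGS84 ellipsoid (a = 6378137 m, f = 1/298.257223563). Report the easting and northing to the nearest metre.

E 652437 m, N 2493699 m

Zone 55 central meridian λ₀ = 6×55 − 183 = 147°; Δλ = +1.4824°.
Transverse Mercator on WGS84 with k₀ = 0.9996 gives E = 652437.198 m, N = 2493698.648 m.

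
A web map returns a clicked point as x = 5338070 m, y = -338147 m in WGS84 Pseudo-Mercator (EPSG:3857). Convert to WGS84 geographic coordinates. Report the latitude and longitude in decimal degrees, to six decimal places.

R = 6378137 m. λ = x/R = 47.95269869°.
φ = 2·arctan(exp(y/R)) − 90° = 2·arctan(0.94836) − 90° = -3.03620418°.

lat -3.036204°, lon 47.952699°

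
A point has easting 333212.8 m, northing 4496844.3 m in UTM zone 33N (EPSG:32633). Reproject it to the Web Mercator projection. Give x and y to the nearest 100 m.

x 1450300 m, y 4954300 m

Unproject from UTM 33N (λ₀ = 15°) → φ = 40.60559965°, λ = 13.02860010°.
Web Mercator (R = 6378137 m): x = 1450337.129 m, y = 4954340.605 m.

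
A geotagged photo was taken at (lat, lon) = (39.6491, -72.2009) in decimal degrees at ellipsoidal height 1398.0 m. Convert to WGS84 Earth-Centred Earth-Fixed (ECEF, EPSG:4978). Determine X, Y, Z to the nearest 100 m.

WGS84: a = 6378137 m, e² = 0.006694380; N(φ) = a/√(1−e²sin²φ) = 6386847.015 m.
X = (N+h)·cosφ·cosλ = 1503560.946 m; Y = (N+h)·cosφ·sinλ = -4683296.768 m; Z = (N(1−e²)+h)·sinφ = 4048955.355 m.

X 1503600 m, Y -4683300 m, Z 4049000 m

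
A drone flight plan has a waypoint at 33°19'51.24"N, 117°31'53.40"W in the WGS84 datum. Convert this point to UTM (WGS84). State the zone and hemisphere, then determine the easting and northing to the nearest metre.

Longitude -117.5315° lies in the 6° band [-120°, -114°), giving zone 11; latitude is north of the equator, so 11N.
Zone 11 central meridian λ₀ = 6×11 − 183 = -117°; Δλ = -0.5315°.
Transverse Mercator on WGS84 with k₀ = 0.9996 gives E = 450535.366 m, N = 3688097.591 m.

Zone 11N: E 450535 m, N 3688098 m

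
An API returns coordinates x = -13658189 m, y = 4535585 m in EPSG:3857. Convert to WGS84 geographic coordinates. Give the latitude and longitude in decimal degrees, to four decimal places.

lat 37.6890°, lon -122.6936°

R = 6378137 m. λ = x/R = -122.69359932°.
φ = 2·arctan(exp(y/R)) − 90° = 2·arctan(2.03626) − 90° = 37.68900268°.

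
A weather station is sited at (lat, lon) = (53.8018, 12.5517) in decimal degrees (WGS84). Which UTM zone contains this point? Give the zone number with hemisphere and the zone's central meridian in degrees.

Zone 33N, central meridian 15°

UTM zone = ⌊(λ + 180)/6⌋ + 1; 12.5517° ∈ [12°, 18°) → zone 33.
Hemisphere: N (φ ≥ 0).
Central meridian λ₀ = 6×33 − 183 = 15°.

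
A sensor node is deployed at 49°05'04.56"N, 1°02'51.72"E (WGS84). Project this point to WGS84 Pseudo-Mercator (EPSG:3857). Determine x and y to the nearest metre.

Web Mercator is spherical with R = a = 6378137 m.
x = R·λ = 6378137 × 0.018285815 = 116629.431 m.
y = R·ln tan(π/4 + φ/2) = 6378137 × 0.986060421 = 6289228.454 m.

x 116629 m, y 6289228 m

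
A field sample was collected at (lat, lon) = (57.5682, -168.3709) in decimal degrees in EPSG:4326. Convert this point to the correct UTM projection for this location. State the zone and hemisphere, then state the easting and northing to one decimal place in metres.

Longitude -168.3709° lies in the 6° band [-174°, -168°), giving zone 2; latitude is north of the equator, so 2N.
Zone 2 central meridian λ₀ = 6×2 − 183 = -171°; Δλ = +2.6291°.
Transverse Mercator on WGS84 with k₀ = 0.9996 gives E = 657246.839 m, N = 6383684.069 m.

Zone 2N: E 657246.8 m, N 6383684.1 m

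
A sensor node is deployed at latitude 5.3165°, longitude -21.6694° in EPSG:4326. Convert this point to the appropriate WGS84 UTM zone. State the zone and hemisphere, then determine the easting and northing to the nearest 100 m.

Zone 27N: E 425800 m, N 587700 m

Longitude -21.6694° lies in the 6° band [-24°, -18°), giving zone 27; latitude is north of the equator, so 27N.
Zone 27 central meridian λ₀ = 6×27 − 183 = -21°; Δλ = -0.6694°.
Transverse Mercator on WGS84 with k₀ = 0.9996 gives E = 425829.180 m, N = 587690.045 m.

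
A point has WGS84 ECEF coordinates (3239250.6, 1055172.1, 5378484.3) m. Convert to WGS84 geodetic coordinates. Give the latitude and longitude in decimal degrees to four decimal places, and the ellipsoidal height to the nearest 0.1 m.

λ = atan2(Y, X) = 18.04279918°; p = √(X²+Y²) = 3406777.5 m.
Bowring's method on WGS84 (a = 6378137 m, b = 6356752.314 m) gives φ = 57.82309995°, h = 3796.105 m.

lat 57.8231°, lon 18.0428°, h 3796.1 m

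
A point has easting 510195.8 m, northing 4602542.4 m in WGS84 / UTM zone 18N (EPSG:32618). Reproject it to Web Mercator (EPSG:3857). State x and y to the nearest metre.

Unproject from UTM 18N (λ₀ = -75°) → φ = 41.57449978°, λ = -74.87769989°.
Web Mercator (R = 6378137 m): x = -8335347.423 m, y = 5097453.148 m.

x -8335347 m, y 5097453 m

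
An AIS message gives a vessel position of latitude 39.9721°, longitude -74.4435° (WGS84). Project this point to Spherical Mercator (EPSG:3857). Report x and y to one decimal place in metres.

x -8287012.5 m, y 4861888.8 m

Web Mercator is spherical with R = a = 6378137 m.
x = R·λ = 6378137 × -1.299284182 = -8287012.513 m.
y = R·ln tan(π/4 + φ/2) = 6378137 × 0.762274118 = 4861888.755 m.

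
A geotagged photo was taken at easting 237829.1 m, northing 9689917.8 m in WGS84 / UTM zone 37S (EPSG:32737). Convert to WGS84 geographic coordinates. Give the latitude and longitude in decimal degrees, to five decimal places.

Zone 37S: λ₀ = 39°, k₀ = 0.9996, false easting 500000 m, false northing 10000000 m.
Meridian distance M = (N − FN)/k₀ = -310206.3 m.
Inverse transverse Mercator on WGS84 gives φ = -2.80300043°, λ = 36.64180033°.

lat -2.80300°, lon 36.64180°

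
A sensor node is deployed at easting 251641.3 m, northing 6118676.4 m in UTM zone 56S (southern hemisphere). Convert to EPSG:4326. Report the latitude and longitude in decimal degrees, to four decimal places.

lat -35.0441°, lon 150.2772°

Zone 56S: λ₀ = 153°, k₀ = 0.9996, false easting 500000 m, false northing 10000000 m.
Meridian distance M = (N − FN)/k₀ = -3882876.8 m.
Inverse transverse Mercator on WGS84 gives φ = -35.04409967°, λ = 150.27720029°.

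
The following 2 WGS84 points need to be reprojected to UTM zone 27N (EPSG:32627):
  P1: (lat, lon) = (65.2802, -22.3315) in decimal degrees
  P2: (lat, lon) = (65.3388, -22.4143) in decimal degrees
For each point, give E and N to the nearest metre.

UTM zone 27N: λ₀ = -21°, k₀ = 0.9996.
P1 (65.2802°, -22.3315°) → (437873.012, 7240338.679) m.
P2 (65.3388°, -22.4143°) → (434156.586, 7246952.605) m.

P1: E 437873 m, N 7240339 m; P2: E 434157 m, N 7246953 m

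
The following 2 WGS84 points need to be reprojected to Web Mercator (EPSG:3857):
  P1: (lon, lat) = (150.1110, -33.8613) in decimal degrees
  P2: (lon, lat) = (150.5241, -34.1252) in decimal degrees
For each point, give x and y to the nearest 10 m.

P1: x 16710280 m, y -4010190 m; P2: x 16756270 m, y -4045630 m

Web Mercator: x = R·λ, y = R·ln tan(π/4+φ/2), R = 6378137 m.
P1 (-33.8613°, 150.1110°) → (16710280.082, -4010193.175) m.
P2 (-34.1252°, 150.5241°) → (16756266.164, -4045625.742) m.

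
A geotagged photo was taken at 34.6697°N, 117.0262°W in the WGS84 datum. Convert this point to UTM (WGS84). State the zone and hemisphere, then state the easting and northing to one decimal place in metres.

Zone 11N: E 497599.6 m, N 3836415.4 m

Longitude -117.0262° lies in the 6° band [-120°, -114°), giving zone 11; latitude is north of the equator, so 11N.
Zone 11 central meridian λ₀ = 6×11 − 183 = -117°; Δλ = -0.0262°.
Transverse Mercator on WGS84 with k₀ = 0.9996 gives E = 497599.639 m, N = 3836415.359 m.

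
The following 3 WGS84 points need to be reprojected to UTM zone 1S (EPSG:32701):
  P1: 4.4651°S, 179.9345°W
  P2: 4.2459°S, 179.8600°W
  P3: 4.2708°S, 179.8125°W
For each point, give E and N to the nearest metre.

UTM zone 1S: λ₀ = -177°, k₀ = 0.9996.
P1 (-4.4651°, -179.9345°) → (174306.431, 9505812.518) m.
P2 (-4.2459°, -179.8600°) → (182489.900, 9530104.784) m.
P3 (-4.2708°, -179.8125°) → (187777.541, 9527368.487) m.

P1: E 174306 m, N 9505813 m; P2: E 182490 m, N 9530105 m; P3: E 187778 m, N 9527368 m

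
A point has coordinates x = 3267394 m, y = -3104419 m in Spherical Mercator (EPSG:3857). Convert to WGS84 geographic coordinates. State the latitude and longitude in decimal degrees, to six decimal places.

R = 6378137 m. λ = x/R = 29.35149969°.
φ = 2·arctan(exp(y/R)) − 90° = 2·arctan(0.61463) − 90° = -26.84739761°.

lat -26.847398°, lon 29.351500°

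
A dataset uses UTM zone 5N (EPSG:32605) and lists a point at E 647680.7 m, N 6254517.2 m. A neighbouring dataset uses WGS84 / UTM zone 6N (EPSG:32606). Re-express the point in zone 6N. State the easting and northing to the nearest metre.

E 277539 m, N 6257782 m

UTM 5N → geographic: φ = 56.41210015°, λ = -150.60630025°.
UTM 6N (λ₀ = -147°) forward: E = 277539.105 m, N = 6257782.010 m.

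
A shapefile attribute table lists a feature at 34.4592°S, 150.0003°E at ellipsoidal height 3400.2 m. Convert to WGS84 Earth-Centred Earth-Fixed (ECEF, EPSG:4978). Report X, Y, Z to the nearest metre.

X -4561724 m, Y 2633681 m, Z -3590485 m

WGS84: a = 6378137 m, e² = 0.006694380; N(φ) = a/√(1−e²sin²φ) = 6384982.866 m.
X = (N+h)·cosφ·cosλ = -4561723.891 m; Y = (N+h)·cosφ·sinλ = 2633680.669 m; Z = (N(1−e²)+h)·sinφ = -3590484.942 m.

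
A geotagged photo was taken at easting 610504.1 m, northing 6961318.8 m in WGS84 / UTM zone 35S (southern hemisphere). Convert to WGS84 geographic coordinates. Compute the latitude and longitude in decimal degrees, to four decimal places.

lat -27.4672°, lon 28.1184°

Zone 35S: λ₀ = 27°, k₀ = 0.9996, false easting 500000 m, false northing 10000000 m.
Meridian distance M = (N − FN)/k₀ = -3039897.2 m.
Inverse transverse Mercator on WGS84 gives φ = -27.46720040°, λ = 28.11840021°.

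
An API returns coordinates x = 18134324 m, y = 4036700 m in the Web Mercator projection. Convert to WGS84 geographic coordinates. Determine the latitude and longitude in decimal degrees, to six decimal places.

lat 34.058799°, lon 162.903404°

R = 6378137 m. λ = x/R = 162.90340416°.
φ = 2·arctan(exp(y/R)) − 90° = 2·arctan(1.88306) − 90° = 34.05879877°.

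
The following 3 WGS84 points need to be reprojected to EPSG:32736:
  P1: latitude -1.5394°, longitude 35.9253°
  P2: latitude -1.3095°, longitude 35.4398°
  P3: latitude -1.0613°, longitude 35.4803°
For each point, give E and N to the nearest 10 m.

UTM zone 36S: λ₀ = 33°, k₀ = 0.9996.
P1 (-1.5394°, 35.9253°) → (825538.164, 9829626.236) m.
P2 (-1.3095°, 35.4398°) → (771500.756, 9855128.486) m.
P3 (-1.0613°, 35.4803°) → (776035.010, 9882583.611) m.

P1: E 825540 m, N 9829630 m; P2: E 771500 m, N 9855130 m; P3: E 776040 m, N 9882580 m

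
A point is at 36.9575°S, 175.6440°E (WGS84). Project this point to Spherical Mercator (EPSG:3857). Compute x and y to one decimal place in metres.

x 19552600.6 m, y -4433184.5 m

Web Mercator is spherical with R = a = 6378137 m.
x = R·λ = 6378137 × 3.065566111 = 19552600.641 m.
y = R·ln tan(π/4 + φ/2) = 6378137 × -0.695059465 = -4433184.490 m.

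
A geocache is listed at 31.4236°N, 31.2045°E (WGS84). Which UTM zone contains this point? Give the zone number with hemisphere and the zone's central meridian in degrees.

Zone 36N, central meridian 33°

UTM zone = ⌊(λ + 180)/6⌋ + 1; 31.2045° ∈ [30°, 36°) → zone 36.
Hemisphere: N (φ ≥ 0).
Central meridian λ₀ = 6×36 − 183 = 33°.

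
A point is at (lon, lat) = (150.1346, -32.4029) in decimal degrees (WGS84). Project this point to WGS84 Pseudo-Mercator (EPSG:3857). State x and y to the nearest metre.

x 16712907 m, y -3816314 m

Web Mercator is spherical with R = a = 6378137 m.
x = R·λ = 6378137 × 2.620343091 = 16712907.222 m.
y = R·ln tan(π/4 + φ/2) = 6378137 × -0.598343135 = -3816314.486 m.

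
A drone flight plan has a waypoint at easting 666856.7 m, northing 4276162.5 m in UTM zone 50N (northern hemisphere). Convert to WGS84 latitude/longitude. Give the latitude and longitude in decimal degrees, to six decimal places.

lat 38.618300°, lon 118.916600°

Zone 50N: λ₀ = 117°, k₀ = 0.9996, false easting 500000 m.
Meridian distance M = (N − FN)/k₀ = 4277873.6 m.
Inverse transverse Mercator on WGS84 gives φ = 38.61830026°, λ = 118.91660016°.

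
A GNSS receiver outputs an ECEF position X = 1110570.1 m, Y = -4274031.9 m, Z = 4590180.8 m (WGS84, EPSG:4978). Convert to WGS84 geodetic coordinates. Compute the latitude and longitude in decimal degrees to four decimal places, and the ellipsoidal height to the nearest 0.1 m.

λ = atan2(Y, X) = -75.43430003°; p = √(X²+Y²) = 4415961.3 m.
Bowring's method on WGS84 (a = 6378137 m, b = 6356752.314 m) gives φ = 46.30039995°, h = 2491.356 m.

lat 46.3004°, lon -75.4343°, h 2491.4 m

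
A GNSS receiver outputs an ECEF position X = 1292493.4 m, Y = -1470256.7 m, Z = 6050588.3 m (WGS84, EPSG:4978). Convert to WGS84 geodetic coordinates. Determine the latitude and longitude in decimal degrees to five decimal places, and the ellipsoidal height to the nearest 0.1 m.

λ = atan2(Y, X) = -48.68150062°; p = √(X²+Y²) = 1957599.0 m.
Bowring's method on WGS84 (a = 6378137 m, b = 6356752.314 m) gives φ = 72.18399983°, h = 618.294 m.

lat 72.18400°, lon -48.68150°, h 618.3 m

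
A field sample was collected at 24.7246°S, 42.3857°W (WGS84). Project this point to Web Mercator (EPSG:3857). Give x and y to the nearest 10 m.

Web Mercator is spherical with R = a = 6378137 m.
x = R·λ = 6378137 × -0.739770021 = -4718354.541 m.
y = R·ln tan(π/4 + φ/2) = 6378137 × -0.445577707 = -2841955.662 m.

x -4718350 m, y -2841960 m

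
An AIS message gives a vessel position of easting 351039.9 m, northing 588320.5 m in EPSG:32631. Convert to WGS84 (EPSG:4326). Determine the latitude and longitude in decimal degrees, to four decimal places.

Zone 31N: λ₀ = 3°, k₀ = 0.9996, false easting 500000 m.
Meridian distance M = (N − FN)/k₀ = 588555.9 m.
Inverse transverse Mercator on WGS84 gives φ = 5.32110037°, λ = 1.65570014°.

lat 5.3211°, lon 1.6557°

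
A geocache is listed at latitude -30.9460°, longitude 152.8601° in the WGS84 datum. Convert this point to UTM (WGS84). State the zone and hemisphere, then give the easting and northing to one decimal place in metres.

Zone 56S: E 486636.8 m, N 6576374.2 m

Longitude 152.8601° lies in the 6° band [150°, 156°), giving zone 56; latitude is south of the equator, so 56S.
Zone 56 central meridian λ₀ = 6×56 − 183 = 153°; Δλ = -0.1399°.
Transverse Mercator on WGS84 with k₀ = 0.9996 gives E = 486636.772 m, N = 6576374.208 m.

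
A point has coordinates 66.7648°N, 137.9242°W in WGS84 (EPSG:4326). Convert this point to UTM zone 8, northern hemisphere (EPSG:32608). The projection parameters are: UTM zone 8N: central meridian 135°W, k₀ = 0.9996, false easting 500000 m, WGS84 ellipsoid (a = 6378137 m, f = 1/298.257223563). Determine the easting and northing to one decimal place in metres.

Zone 8 central meridian λ₀ = 6×8 − 183 = -135°; Δλ = -2.9242°.
Transverse Mercator on WGS84 with k₀ = 0.9996 gives E = 371305.575 m, N = 7408179.639 m.

E 371305.6 m, N 7408179.6 m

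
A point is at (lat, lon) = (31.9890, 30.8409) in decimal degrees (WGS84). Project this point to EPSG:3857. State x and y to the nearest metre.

x 3433193 m, y 3761867 m

Web Mercator is spherical with R = a = 6378137 m.
x = R·λ = 6378137 × 0.538275249 = 3433193.284 m.
y = R·ln tan(π/4 + φ/2) = 6378137 × 0.589806521 = 3761866.793 m.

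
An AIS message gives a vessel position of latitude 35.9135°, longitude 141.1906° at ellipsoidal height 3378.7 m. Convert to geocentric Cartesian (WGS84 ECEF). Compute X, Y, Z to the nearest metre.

WGS84: a = 6378137 m, e² = 0.006694380; N(φ) = a/√(1−e²sin²φ) = 6385494.916 m.
X = (N+h)·cosφ·cosλ = -4032051.646 m; Y = (N+h)·cosφ·sinλ = 3242942.029 m; Z = (N(1−e²)+h)·sinφ = 3722404.390 m.

X -4032052 m, Y 3242942 m, Z 3722404 m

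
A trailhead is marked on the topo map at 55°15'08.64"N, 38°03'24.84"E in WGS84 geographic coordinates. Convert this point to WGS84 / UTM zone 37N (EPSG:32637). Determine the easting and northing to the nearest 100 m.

E 440100 m, N 6123300 m

Zone 37 central meridian λ₀ = 6×37 − 183 = 39°; Δλ = -0.9431°.
Transverse Mercator on WGS84 with k₀ = 0.9996 gives E = 440051.521 m, N = 6123284.239 m.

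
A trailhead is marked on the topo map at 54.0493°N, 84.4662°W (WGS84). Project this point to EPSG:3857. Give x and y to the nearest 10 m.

x -9402730 m, y 7179500 m

Web Mercator is spherical with R = a = 6378137 m.
x = R·λ = 6378137 × -1.474213297 = -9402734.373 m.
y = R·ln tan(π/4 + φ/2) = 6378137 × 1.125641964 = 7179498.658 m.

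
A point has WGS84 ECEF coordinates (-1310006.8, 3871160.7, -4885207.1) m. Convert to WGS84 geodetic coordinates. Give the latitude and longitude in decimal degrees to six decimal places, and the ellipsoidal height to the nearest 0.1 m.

lat -50.274400°, lon 108.695899°, h 3712.0 m

λ = atan2(Y, X) = 108.69589918°; p = √(X²+Y²) = 4086808.4 m.
Bowring's method on WGS84 (a = 6378137 m, b = 6356752.314 m) gives φ = -50.27439999°, h = 3712.032 m.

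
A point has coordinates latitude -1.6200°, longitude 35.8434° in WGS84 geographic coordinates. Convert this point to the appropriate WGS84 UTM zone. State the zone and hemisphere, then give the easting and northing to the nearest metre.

Zone 36S: E 816404 m, N 9820719 m

Longitude 35.8434° lies in the 6° band [30°, 36°), giving zone 36; latitude is south of the equator, so 36S.
Zone 36 central meridian λ₀ = 6×36 − 183 = 33°; Δλ = +2.8434°.
Transverse Mercator on WGS84 with k₀ = 0.9996 gives E = 816404.181 m, N = 9820718.754 m.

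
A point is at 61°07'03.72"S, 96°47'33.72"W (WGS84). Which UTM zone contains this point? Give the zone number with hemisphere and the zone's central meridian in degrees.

UTM zone = ⌊(λ + 180)/6⌋ + 1; -96.7927° ∈ [-102°, -96°) → zone 14.
Hemisphere: S (φ < 0).
Central meridian λ₀ = 6×14 − 183 = -99°.

Zone 14S, central meridian -99°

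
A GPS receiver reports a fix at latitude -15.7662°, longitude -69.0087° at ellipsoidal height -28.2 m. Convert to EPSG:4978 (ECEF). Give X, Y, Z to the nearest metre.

X 2199391 m, Y -5732212 m, Z -1721836 m

WGS84: a = 6378137 m, e² = 0.006694380; N(φ) = a/√(1−e²sin²φ) = 6379713.720 m.
X = (N+h)·cosφ·cosλ = 2199391.242 m; Y = (N+h)·cosφ·sinλ = -5732211.506 m; Z = (N(1−e²)+h)·sinφ = -1721836.366 m.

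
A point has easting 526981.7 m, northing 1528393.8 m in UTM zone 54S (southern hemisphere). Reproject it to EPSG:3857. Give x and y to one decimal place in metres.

x 15809861.1 m, y -13527965.9 m

Unproject from UTM 54S (λ₀ = 141°) → φ = -76.32429979°, λ = 142.02239843°.
Web Mercator (R = 6378137 m): x = 15809861.075 m, y = -13527965.880 m.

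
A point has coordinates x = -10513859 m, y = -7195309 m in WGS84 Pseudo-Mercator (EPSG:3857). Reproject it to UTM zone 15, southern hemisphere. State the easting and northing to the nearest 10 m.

Web Mercator inverse (R = 6378137 m) → φ = -54.13259868°, λ = -94.44760235°.
UTM 15S forward: E = 405415.284 m, N = 4000756.808 m.

E 405420 m, N 4000760 m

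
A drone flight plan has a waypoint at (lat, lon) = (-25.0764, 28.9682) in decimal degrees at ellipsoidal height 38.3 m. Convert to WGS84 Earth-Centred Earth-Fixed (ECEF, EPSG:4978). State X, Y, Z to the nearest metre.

X 5057265 m, Y 2799620 m, Z -2686758 m

WGS84: a = 6378137 m, e² = 0.006694380; N(φ) = a/√(1−e²sin²φ) = 6381975.328 m.
X = (N+h)·cosφ·cosλ = 5057264.994 m; Y = (N+h)·cosφ·sinλ = 2799619.603 m; Z = (N(1−e²)+h)·sinφ = -2686758.475 m.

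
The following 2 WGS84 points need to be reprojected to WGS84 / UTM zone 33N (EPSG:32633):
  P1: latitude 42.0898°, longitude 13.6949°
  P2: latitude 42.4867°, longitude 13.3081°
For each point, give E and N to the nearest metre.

P1: E 392066 m, N 4660571 m; P2: E 360952 m, N 4705203 m

UTM zone 33N: λ₀ = 15°, k₀ = 0.9996.
P1 (42.0898°, 13.6949°) → (392065.856, 4660570.748) m.
P2 (42.4867°, 13.3081°) → (360951.854, 4705203.110) m.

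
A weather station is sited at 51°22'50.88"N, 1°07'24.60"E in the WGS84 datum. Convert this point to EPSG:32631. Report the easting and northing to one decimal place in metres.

E 369412.6 m, N 5693843.7 m

Zone 31 central meridian λ₀ = 6×31 − 183 = 3°; Δλ = -1.8765°.
Transverse Mercator on WGS84 with k₀ = 0.9996 gives E = 369412.630 m, N = 5693843.728 m.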